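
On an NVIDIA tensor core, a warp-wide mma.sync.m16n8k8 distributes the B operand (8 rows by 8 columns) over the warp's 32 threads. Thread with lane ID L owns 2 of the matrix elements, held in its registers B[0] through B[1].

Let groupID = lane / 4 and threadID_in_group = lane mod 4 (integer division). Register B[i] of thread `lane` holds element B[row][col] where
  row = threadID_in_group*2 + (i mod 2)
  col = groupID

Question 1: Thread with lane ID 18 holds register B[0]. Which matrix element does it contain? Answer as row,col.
4,4

lane 18=>18/4=4, 18 mod 4=2
i=0  r:2·2+0=>4  c:4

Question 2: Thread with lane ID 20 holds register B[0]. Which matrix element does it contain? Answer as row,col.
L=20->g=20>>2=5, t=20&3=0
[0]->row 0·2+0=0  col g=5

0,5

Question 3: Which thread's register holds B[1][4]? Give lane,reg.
c: 4->gid=4  r: 1->tid=0,i&1=1
L=4*4+0=16  i=1=1

16,1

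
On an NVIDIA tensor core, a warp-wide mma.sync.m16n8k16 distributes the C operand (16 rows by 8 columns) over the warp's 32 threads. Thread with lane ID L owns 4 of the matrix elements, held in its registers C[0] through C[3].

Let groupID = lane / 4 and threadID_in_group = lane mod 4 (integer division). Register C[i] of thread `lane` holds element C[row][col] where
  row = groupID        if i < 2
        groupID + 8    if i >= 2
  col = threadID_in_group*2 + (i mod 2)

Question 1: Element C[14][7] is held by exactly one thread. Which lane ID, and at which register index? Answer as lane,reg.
27,3

r:14=>grp=6,rB=1  c:7=>tig=3,lo=1
L=6*4+3=27  i=1*2+1=3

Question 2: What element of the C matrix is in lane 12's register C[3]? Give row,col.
L=12->gid=12>>2=3, tid=12&3=0
[3]->row 3+8=11  col 0·2+1=1

11,1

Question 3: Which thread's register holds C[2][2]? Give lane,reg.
r=2→G=2,rhi=0  c=2→T=1,p=0
L=2*4+1=9  i=0*2+0=0

9,0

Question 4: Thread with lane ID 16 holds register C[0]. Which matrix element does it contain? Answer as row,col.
4,0

lane 16->16/4=4, 16 mod 4=0
i=0  r:4+0->4  c:2·0+0->0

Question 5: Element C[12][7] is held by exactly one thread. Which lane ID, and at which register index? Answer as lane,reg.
r=12->g=4,rb=1  c=7->t=3,b0=1
L=4*4+3=19  i=1*2+1=3

19,3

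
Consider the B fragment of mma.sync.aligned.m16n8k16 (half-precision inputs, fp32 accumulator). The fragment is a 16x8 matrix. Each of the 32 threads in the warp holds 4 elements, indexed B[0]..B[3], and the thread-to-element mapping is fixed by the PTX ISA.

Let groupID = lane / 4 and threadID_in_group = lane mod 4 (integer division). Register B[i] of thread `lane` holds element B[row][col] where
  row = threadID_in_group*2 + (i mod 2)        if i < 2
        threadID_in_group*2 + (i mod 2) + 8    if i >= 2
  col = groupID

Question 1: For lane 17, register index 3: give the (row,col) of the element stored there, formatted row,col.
lane 17: grp=4 (17/4), tig=1 (17%4)
i=3: r=1*2+1+8=11, c=grp=4

11,4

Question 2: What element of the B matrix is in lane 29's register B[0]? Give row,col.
2,7

L=29->g=29>>2=7, t=29&3=1
[0]->row 1·2+0+0=2  col g=7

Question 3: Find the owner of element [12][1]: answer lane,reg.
c=1→G=1  r=12→rhi=1,T=2,p=0
L=1*4+2=6  i=1*2+0=2

6,2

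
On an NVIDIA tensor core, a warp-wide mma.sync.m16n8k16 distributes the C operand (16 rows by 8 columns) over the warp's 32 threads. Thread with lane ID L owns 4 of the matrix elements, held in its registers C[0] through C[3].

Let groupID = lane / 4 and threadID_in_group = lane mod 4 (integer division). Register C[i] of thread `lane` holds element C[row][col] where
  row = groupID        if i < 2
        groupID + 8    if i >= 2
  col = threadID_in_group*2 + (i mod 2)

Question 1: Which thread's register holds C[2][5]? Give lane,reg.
10,1

r=2⇒gr=2,Rb=0  c=5⇒th=2,odd=1
L=2*4+2=10  i=0*2+1=1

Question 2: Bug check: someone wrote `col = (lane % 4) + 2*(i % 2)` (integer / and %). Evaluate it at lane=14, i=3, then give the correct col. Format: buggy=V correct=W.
buggy=4 correct=5

`(lane % 4) + 2*(i % 2)`[14,3]⇒4
lane 14: gr=3 (14/4), th=2 (14%4)
i=3: r=3+8=11, c=2*2+1=5
col: 4 vs 5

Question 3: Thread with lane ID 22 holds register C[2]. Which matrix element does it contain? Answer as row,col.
lane 22⇒22/4=5, 22 mod 4=2
i=2  r:5+8⇒13  c:2·2+0⇒4

13,4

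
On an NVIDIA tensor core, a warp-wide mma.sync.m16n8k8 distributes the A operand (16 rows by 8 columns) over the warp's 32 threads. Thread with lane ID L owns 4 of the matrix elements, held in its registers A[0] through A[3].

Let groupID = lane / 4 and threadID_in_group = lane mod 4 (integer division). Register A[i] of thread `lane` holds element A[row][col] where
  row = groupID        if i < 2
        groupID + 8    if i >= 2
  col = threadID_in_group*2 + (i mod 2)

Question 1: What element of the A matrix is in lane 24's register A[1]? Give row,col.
6,1

L=24->g=24>>2=6, t=24&3=0
[1]->row 6+0=6  col 0·2+1=1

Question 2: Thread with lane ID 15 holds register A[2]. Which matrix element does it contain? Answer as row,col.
L=15=>grp=15>>2=3, tig=15&3=3
[2]=>row 3+8=11  col 3·2+0=6

11,6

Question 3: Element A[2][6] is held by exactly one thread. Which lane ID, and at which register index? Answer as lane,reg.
r: 2->gid=2,r8=0  c: 6->tid=3,i&1=0
L=2*4+3=11  i=0*2+0=0

11,0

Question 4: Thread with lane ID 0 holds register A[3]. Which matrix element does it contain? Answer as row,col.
0: g=0,t=0
[3] (0+8,0*2+1) = (8,1)

8,1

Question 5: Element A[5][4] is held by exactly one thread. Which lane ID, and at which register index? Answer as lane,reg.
22,0

r: 5->gid=5,r8=0  c: 4->tid=2,i&1=0
L=5*4+2=22  i=0*2+0=0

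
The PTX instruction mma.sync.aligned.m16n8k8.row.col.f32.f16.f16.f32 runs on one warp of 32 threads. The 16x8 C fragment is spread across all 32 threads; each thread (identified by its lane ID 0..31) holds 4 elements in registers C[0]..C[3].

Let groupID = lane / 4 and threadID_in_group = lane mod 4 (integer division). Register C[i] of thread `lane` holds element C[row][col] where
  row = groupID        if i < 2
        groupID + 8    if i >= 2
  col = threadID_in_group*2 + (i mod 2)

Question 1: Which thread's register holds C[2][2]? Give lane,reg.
9,0

r:2=>grp=2,rB=0  c:2=>tig=1,lo=0
L=2*4+1=9  i=0*2+0=0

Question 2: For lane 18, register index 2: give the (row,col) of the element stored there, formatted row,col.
12,4

L=18=>grp=18>>2=4, tig=18&3=2
[2]=>row 4+8=12  col 2·2+0=4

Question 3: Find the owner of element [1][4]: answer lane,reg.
6,0

r=1->g=1,rb=0  c=4->t=2,b0=0
L=1*4+2=6  i=0*2+0=0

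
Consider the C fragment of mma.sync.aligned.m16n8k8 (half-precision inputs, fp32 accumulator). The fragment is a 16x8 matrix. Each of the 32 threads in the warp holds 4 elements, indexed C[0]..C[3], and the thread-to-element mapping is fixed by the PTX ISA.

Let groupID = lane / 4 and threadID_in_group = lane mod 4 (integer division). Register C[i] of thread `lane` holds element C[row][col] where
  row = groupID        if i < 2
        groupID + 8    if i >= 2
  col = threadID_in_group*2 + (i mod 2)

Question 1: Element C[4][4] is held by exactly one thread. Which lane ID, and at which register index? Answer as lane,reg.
r: 4->gid=4,r8=0  c: 4->tid=2,i&1=0
L=4*4+2=18  i=0*2+0=0

18,0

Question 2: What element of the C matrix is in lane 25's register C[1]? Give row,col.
lane 25=>25/4=6, 25 mod 4=1
i=1  r:6+0=>6  c:2·1+1=>3

6,3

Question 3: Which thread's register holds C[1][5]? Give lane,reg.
r=1⇒gr=1,Rb=0  c=5⇒th=2,odd=1
L=1*4+2=6  i=0*2+1=1

6,1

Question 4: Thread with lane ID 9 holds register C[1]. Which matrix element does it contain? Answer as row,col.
2,3

lane 9: gid=2 (9/4), tid=1 (9%4)
i=1: r=2+0=2, c=1*2+1=3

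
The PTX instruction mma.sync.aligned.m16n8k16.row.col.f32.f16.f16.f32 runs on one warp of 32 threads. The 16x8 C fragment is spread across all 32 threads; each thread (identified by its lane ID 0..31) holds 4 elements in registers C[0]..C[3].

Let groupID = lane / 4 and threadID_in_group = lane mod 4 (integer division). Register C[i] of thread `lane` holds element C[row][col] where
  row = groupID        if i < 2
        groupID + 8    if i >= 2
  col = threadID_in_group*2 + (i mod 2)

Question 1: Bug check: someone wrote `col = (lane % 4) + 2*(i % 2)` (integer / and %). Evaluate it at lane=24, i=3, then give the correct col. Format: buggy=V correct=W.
`(lane % 4) + 2*(i % 2)`[24,3]=>2
lane 24: grp=6 (24/4), tig=0 (24%4)
i=3: r=6+8=14, c=0*2+1=1
col: 2 vs 1

buggy=2 correct=1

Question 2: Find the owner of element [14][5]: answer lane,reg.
26,3

r=14->g=6,rb=1  c=5->t=2,b0=1
L=6*4+2=26  i=1*2+1=3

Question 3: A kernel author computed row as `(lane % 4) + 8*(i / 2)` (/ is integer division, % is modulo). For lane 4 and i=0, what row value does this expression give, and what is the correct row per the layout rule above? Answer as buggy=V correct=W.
buggy=0 correct=1

`(lane % 4) + 8*(i / 2)`[4,0]⇒0
4: gr=1,th=0
[0] (1+0,0*2+0) = (1,0)
row: 0 vs 1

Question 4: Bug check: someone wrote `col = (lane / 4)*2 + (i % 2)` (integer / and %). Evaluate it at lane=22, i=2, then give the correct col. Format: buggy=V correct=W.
buggy=10 correct=4

`(lane / 4)*2 + (i % 2)`[22,2]->10
22: g=5,t=2
[2] (5+8,2*2+0) = (13,4)
col: 10 vs 4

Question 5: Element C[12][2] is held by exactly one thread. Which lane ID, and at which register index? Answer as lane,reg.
r: 12->gid=4,r8=1  c: 2->tid=1,i&1=0
L=4*4+1=17  i=1*2+0=2

17,2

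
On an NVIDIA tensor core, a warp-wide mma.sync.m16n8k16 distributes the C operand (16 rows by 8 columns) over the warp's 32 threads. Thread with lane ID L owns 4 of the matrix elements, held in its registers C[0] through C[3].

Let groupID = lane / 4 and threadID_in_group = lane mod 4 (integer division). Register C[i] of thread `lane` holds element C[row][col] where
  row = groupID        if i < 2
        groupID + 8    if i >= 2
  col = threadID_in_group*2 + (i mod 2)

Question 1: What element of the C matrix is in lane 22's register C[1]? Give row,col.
22: g=5,t=2
[1] (5+0,2*2+1) = (5,5)

5,5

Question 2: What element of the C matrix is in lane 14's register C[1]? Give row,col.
3,5

L=14→G=14>>2=3, T=14&3=2
[1]→row 3+0=3  col 2·2+1=5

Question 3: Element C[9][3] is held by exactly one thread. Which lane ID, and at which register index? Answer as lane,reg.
r=9⇒gr=1,Rb=1  c=3⇒th=1,odd=1
L=1*4+1=5  i=1*2+1=3

5,3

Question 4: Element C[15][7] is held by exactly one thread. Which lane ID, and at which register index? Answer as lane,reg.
r=15->g=7,rb=1  c=7->t=3,b0=1
L=7*4+3=31  i=1*2+1=3

31,3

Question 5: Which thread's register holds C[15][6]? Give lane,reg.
r=15⇒gr=7,Rb=1  c=6⇒th=3,odd=0
L=7*4+3=31  i=1*2+0=2

31,2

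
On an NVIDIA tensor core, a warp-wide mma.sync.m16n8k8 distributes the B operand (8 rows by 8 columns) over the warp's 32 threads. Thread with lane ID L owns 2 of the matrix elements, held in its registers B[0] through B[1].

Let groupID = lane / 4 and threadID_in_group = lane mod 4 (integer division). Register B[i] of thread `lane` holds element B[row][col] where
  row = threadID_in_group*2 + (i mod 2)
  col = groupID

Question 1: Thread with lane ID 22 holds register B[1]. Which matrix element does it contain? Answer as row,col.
22: G=5,T=2
[1] (2*2+1,5) = (5,5)

5,5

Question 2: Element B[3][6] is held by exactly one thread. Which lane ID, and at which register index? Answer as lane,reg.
25,1

c: 6->gid=6  r: 3->tid=1,i&1=1
L=6*4+1=25  i=1=1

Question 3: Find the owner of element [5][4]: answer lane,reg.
18,1

c:4=>grp=4  r:5=>tig=2,lo=1
L=4*4+2=18  i=1=1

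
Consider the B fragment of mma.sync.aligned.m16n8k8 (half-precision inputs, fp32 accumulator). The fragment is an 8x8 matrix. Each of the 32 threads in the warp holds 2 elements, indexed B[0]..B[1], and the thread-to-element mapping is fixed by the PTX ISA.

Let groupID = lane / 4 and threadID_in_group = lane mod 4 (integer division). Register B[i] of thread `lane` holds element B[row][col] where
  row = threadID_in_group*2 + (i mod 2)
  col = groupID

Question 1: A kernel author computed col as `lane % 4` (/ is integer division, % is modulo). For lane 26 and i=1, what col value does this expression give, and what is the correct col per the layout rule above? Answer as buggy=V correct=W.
`lane % 4`[26,1]->2
L=26->gid=26>>2=6, tid=26&3=2
[1]->row 2·2+1=5  col gid=6
col: 2 vs 6

buggy=2 correct=6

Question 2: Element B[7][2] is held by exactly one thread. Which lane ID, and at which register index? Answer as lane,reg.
11,1

c: 2->gid=2  r: 7->tid=3,i&1=1
L=2*4+3=11  i=1=1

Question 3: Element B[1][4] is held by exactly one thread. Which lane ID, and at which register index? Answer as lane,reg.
16,1

c=4→G=4  r=1→T=0,p=1
L=4*4+0=16  i=1=1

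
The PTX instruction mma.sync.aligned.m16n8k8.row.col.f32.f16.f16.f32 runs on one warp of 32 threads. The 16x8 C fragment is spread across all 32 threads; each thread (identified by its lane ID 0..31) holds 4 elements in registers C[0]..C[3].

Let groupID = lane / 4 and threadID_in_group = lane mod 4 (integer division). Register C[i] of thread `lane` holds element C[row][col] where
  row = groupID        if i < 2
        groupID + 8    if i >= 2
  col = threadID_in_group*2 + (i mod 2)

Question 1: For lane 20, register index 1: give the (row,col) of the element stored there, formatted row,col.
lane 20: grp=5 (20/4), tig=0 (20%4)
i=1: r=5+0=5, c=0*2+1=1

5,1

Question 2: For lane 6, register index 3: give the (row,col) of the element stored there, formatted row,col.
6: G=1,T=2
[3] (1+8,2*2+1) = (9,5)

9,5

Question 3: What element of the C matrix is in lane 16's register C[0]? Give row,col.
4,0

lane 16: grp=4 (16/4), tig=0 (16%4)
i=0: r=4+0=4, c=0*2+0=0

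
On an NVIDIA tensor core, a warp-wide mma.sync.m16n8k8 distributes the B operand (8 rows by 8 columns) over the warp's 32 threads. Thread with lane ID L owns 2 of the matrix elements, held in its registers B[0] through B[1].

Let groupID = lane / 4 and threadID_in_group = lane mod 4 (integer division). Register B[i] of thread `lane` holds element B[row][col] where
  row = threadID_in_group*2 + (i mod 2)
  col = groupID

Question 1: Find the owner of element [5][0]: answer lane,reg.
2,1

c=0⇒gr=0  r=5⇒th=2,odd=1
L=0*4+2=2  i=1=1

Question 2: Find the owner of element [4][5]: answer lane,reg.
22,0

c=5→G=5  r=4→T=2,p=0
L=5*4+2=22  i=0=0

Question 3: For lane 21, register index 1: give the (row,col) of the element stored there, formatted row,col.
21: grp=5,tig=1
[1] (1*2+1,5) = (3,5)

3,5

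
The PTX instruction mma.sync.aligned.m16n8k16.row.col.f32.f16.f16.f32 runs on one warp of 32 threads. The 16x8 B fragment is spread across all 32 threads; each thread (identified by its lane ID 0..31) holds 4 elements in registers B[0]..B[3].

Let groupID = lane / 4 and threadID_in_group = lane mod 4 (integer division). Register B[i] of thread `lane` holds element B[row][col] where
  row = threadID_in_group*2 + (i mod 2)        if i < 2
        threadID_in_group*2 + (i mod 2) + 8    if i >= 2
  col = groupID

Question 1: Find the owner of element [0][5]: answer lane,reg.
20,0

c=5->g=5  r=0->rb=0,t=0,b0=0
L=5*4+0=20  i=0*2+0=0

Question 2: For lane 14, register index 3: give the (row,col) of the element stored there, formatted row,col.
14: G=3,T=2
[3] (2*2+1+8,3) = (13,3)

13,3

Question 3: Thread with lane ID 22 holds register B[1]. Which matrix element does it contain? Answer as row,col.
5,5

22: g=5,t=2
[1] (2*2+1+0,5) = (5,5)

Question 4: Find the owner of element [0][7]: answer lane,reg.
28,0

c: 7->gid=7  r: 0->r8=0,tid=0,i&1=0
L=7*4+0=28  i=0*2+0=0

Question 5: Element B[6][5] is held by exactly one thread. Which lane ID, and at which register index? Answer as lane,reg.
c=5⇒gr=5  r=6⇒Rb=0,th=3,odd=0
L=5*4+3=23  i=0*2+0=0

23,0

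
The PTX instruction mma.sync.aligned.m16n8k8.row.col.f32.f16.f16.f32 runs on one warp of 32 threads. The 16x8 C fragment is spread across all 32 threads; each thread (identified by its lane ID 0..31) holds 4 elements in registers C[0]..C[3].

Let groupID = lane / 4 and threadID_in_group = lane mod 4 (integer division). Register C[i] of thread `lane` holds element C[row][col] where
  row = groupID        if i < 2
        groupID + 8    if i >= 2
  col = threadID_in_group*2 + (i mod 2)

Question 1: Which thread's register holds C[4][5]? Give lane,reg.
18,1

r: 4->gid=4,r8=0  c: 5->tid=2,i&1=1
L=4*4+2=18  i=0*2+1=1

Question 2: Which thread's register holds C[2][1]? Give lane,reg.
8,1

r: 2->gid=2,r8=0  c: 1->tid=0,i&1=1
L=2*4+0=8  i=0*2+1=1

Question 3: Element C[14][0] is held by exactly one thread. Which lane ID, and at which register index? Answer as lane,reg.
r: 14->gid=6,r8=1  c: 0->tid=0,i&1=0
L=6*4+0=24  i=1*2+0=2

24,2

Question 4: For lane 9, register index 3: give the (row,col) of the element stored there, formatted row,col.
9: gid=2,tid=1
[3] (2+8,1*2+1) = (10,3)

10,3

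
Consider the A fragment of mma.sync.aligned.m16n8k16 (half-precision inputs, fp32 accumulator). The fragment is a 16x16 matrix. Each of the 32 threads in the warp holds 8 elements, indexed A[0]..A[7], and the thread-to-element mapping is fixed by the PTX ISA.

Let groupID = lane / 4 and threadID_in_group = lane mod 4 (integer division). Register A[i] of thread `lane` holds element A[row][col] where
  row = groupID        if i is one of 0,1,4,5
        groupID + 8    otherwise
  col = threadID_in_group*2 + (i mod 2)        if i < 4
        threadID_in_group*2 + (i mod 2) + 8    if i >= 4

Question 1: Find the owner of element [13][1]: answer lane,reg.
r: 13->gid=5,r8=1  c: 1->c8=0,tid=0,i&1=1
L=5*4+0=20  i=0*4+1*2+1=3

20,3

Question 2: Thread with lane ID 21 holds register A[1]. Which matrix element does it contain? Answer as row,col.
5,3

21: G=5,T=1
[1] (5+0,1*2+1+0) = (5,3)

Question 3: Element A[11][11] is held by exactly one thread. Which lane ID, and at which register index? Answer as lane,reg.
13,7

r=11→G=3,rhi=1  c=11→chi=1,T=1,p=1
L=3*4+1=13  i=1*4+1*2+1=7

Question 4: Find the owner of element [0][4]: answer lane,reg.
2,0

r=0⇒gr=0,Rb=0  c=4⇒Cb=0,th=2,odd=0
L=0*4+2=2  i=0*4+0*2+0=0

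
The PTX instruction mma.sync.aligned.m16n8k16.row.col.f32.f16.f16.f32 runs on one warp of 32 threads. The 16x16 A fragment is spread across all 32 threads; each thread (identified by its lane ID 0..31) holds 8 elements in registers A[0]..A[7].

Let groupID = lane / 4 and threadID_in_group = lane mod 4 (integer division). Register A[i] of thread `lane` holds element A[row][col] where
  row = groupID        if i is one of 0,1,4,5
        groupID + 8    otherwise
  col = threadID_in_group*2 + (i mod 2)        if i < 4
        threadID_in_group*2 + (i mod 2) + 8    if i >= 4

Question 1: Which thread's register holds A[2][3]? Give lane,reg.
r=2→G=2,rhi=0  c=3→chi=0,T=1,p=1
L=2*4+1=9  i=0*4+0*2+1=1

9,1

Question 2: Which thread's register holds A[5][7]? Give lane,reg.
23,1

r: 5->gid=5,r8=0  c: 7->c8=0,tid=3,i&1=1
L=5*4+3=23  i=0*4+0*2+1=1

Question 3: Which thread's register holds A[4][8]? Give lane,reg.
r: 4->gid=4,r8=0  c: 8->c8=1,tid=0,i&1=0
L=4*4+0=16  i=1*4+0*2+0=4

16,4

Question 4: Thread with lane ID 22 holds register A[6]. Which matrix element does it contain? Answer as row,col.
lane 22→22/4=5, 22 mod 4=2
i=6  r:5+8→13  c:2·2+0+8→12

13,12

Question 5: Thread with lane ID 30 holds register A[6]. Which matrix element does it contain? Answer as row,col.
15,12

30: grp=7,tig=2
[6] (7+8,2*2+0+8) = (15,12)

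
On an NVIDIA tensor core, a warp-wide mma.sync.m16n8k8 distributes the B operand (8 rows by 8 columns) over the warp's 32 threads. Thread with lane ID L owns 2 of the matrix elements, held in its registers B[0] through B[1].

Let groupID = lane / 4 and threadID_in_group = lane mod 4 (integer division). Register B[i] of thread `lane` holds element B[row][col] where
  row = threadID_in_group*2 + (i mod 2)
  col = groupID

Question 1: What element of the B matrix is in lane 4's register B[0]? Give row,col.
0,1

4: gr=1,th=0
[0] (0*2+0,1) = (0,1)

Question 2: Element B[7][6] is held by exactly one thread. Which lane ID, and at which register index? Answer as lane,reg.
c=6⇒gr=6  r=7⇒th=3,odd=1
L=6*4+3=27  i=1=1

27,1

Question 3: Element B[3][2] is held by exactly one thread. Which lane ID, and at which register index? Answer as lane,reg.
c:2=>grp=2  r:3=>tig=1,lo=1
L=2*4+1=9  i=1=1

9,1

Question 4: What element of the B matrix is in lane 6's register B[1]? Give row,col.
lane 6=>6/4=1, 6 mod 4=2
i=1  r:2·2+1=>5  c:1

5,1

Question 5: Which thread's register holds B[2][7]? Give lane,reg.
c: 7->gid=7  r: 2->tid=1,i&1=0
L=7*4+1=29  i=0=0

29,0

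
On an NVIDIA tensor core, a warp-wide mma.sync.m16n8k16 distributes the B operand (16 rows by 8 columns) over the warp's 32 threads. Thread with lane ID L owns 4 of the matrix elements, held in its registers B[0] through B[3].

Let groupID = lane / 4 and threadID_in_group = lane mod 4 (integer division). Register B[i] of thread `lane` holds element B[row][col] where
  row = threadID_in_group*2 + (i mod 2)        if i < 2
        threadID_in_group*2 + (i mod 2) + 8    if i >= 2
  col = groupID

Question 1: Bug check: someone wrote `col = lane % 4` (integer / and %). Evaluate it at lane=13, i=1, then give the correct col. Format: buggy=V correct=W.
`lane % 4`[13,1]->1
13: gid=3,tid=1
[1] (1*2+1+0,3) = (3,3)
col: 1 vs 3

buggy=1 correct=3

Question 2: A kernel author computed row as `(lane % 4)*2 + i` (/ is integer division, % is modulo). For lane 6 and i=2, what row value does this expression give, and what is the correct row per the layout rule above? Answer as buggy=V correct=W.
`(lane % 4)*2 + i`[6,2]->6
lane 6->6/4=1, 6 mod 4=2
i=2  r:2·2+0+8->12  c:1
row: 6 vs 12

buggy=6 correct=12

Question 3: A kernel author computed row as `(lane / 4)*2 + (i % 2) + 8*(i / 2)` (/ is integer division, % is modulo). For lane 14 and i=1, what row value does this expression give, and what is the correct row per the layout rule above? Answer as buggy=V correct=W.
buggy=7 correct=5

`(lane / 4)*2 + (i % 2) + 8*(i / 2)`[14,1]⇒7
14: gr=3,th=2
[1] (2*2+1+0,3) = (5,3)
row: 7 vs 5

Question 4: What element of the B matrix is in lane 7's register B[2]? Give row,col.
L=7->gid=7>>2=1, tid=7&3=3
[2]->row 3·2+0+8=14  col gid=1

14,1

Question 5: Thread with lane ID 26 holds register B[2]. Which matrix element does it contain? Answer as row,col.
12,6

lane 26: gr=6 (26/4), th=2 (26%4)
i=2: r=2*2+0+8=12, c=gr=6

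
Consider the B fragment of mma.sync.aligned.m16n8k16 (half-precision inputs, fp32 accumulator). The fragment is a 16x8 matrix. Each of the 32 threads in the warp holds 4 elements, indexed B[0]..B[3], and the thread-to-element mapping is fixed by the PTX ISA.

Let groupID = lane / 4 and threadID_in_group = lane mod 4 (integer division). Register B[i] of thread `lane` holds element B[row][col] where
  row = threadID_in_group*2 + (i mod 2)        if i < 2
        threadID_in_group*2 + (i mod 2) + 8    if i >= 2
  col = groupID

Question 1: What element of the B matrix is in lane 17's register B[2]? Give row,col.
lane 17: grp=4 (17/4), tig=1 (17%4)
i=2: r=1*2+0+8=10, c=grp=4

10,4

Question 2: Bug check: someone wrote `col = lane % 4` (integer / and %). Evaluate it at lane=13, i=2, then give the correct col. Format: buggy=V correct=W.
`lane % 4`[13,2]⇒1
lane 13: gr=3 (13/4), th=1 (13%4)
i=2: r=1*2+0+8=10, c=gr=3
col: 1 vs 3

buggy=1 correct=3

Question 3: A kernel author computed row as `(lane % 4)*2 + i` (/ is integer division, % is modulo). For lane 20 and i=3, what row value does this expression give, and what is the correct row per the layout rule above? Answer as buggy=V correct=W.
`(lane % 4)*2 + i`[20,3]⇒3
lane 20⇒20/4=5, 20 mod 4=0
i=3  r:2·0+1+8⇒9  c:5
row: 3 vs 9

buggy=3 correct=9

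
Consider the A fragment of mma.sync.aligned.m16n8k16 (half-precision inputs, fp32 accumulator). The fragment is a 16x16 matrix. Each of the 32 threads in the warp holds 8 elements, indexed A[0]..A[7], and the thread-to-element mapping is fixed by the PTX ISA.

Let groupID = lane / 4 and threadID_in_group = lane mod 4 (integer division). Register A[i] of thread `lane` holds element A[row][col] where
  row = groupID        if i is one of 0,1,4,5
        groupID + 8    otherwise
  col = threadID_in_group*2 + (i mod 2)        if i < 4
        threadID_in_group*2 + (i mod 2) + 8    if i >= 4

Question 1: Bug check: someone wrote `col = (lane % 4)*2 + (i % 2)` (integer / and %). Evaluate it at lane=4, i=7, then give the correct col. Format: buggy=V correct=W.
buggy=1 correct=9

`(lane % 4)*2 + (i % 2)`[4,7]->1
lane 4->4/4=1, 4 mod 4=0
i=7  r:1+8->9  c:2·0+1+8->9
col: 1 vs 9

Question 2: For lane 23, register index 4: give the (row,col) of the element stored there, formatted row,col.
5,14

L=23⇒gr=23>>2=5, th=23&3=3
[4]⇒row 5+0=5  col 3·2+0+8=14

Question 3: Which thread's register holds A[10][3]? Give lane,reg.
9,3

r=10->g=2,rb=1  c=3->cb=0,t=1,b0=1
L=2*4+1=9  i=0*4+1*2+1=3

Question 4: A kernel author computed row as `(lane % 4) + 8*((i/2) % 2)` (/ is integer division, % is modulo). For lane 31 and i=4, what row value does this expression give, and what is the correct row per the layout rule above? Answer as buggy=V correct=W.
`(lane % 4) + 8*((i/2) % 2)`[31,4]⇒3
lane 31⇒31/4=7, 31 mod 4=3
i=4  r:7+0⇒7  c:2·3+0+8⇒14
row: 3 vs 7

buggy=3 correct=7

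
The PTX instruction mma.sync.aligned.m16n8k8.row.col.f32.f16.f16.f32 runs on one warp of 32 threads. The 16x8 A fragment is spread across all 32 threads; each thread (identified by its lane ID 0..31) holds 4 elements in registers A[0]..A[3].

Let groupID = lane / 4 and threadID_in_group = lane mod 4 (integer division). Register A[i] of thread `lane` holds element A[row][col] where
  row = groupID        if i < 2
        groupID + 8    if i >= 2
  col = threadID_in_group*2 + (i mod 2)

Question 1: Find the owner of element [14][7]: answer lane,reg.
27,3

r:14=>grp=6,rB=1  c:7=>tig=3,lo=1
L=6*4+3=27  i=1*2+1=3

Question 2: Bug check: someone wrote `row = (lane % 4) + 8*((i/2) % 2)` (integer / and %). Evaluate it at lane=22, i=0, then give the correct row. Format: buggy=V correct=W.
`(lane % 4) + 8*((i/2) % 2)`[22,0]->2
L=22->gid=22>>2=5, tid=22&3=2
[0]->row 5+0=5  col 2·2+0=4
row: 2 vs 5

buggy=2 correct=5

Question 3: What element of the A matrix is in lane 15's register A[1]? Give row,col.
L=15->g=15>>2=3, t=15&3=3
[1]->row 3+0=3  col 3·2+1=7

3,7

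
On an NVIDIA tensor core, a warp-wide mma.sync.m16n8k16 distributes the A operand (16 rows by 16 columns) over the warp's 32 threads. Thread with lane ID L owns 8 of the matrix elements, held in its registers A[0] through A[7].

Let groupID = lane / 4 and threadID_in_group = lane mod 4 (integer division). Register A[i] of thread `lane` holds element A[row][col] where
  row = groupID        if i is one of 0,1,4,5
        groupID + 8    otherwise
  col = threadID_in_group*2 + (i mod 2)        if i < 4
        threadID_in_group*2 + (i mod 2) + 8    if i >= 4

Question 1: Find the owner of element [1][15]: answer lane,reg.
r: 1->gid=1,r8=0  c: 15->c8=1,tid=3,i&1=1
L=1*4+3=7  i=1*4+0*2+1=5

7,5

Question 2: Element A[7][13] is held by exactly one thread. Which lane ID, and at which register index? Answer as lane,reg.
r=7→G=7,rhi=0  c=13→chi=1,T=2,p=1
L=7*4+2=30  i=1*4+0*2+1=5

30,5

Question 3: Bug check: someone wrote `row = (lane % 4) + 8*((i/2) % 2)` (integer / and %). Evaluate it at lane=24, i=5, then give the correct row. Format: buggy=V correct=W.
`(lane % 4) + 8*((i/2) % 2)`[24,5]⇒0
L=24⇒gr=24>>2=6, th=24&3=0
[5]⇒row 6+0=6  col 0·2+1+8=9
row: 0 vs 6

buggy=0 correct=6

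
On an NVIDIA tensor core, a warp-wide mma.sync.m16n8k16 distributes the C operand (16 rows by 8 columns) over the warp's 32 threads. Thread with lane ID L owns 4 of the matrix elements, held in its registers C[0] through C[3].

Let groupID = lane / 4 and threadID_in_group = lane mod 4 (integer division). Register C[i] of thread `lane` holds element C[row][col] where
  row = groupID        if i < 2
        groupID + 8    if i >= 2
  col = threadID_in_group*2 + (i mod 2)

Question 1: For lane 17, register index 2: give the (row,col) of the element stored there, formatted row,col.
12,2

L=17=>grp=17>>2=4, tig=17&3=1
[2]=>row 4+8=12  col 1·2+0=2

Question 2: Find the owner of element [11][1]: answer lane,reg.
12,3

r=11⇒gr=3,Rb=1  c=1⇒th=0,odd=1
L=3*4+0=12  i=1*2+1=3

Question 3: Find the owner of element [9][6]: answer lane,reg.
7,2

r: 9->gid=1,r8=1  c: 6->tid=3,i&1=0
L=1*4+3=7  i=1*2+0=2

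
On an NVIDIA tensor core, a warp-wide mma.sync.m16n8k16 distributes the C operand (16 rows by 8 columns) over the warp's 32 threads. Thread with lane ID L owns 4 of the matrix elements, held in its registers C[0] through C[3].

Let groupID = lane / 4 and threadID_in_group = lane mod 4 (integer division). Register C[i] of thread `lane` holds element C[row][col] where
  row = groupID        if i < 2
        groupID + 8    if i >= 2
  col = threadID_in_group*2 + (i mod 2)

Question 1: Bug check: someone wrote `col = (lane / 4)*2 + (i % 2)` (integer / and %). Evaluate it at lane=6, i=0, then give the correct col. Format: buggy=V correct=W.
buggy=2 correct=4

`(lane / 4)*2 + (i % 2)`[6,0]→2
L=6→G=6>>2=1, T=6&3=2
[0]→row 1+0=1  col 2·2+0=4
col: 2 vs 4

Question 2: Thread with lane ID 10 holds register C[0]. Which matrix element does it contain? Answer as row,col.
2,4

lane 10⇒10/4=2, 10 mod 4=2
i=0  r:2+0⇒2  c:2·2+0⇒4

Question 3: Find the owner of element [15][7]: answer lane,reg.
31,3

r:15=>grp=7,rB=1  c:7=>tig=3,lo=1
L=7*4+3=31  i=1*2+1=3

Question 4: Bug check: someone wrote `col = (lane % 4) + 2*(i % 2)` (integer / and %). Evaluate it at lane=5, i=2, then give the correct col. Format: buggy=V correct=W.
buggy=1 correct=2

`(lane % 4) + 2*(i % 2)`[5,2]=>1
L=5=>grp=5>>2=1, tig=5&3=1
[2]=>row 1+8=9  col 1·2+0=2
col: 1 vs 2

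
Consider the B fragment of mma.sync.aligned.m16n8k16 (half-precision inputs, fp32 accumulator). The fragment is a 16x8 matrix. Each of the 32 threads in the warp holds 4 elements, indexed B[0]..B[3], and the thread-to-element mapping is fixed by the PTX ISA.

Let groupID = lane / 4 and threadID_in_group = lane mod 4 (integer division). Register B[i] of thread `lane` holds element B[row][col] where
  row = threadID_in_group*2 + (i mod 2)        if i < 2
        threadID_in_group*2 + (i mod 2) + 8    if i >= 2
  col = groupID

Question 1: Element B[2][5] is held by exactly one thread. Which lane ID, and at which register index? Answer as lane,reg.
21,0

c=5⇒gr=5  r=2⇒Rb=0,th=1,odd=0
L=5*4+1=21  i=0*2+0=0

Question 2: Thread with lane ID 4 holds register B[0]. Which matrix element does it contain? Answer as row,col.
4: g=1,t=0
[0] (0*2+0+0,1) = (0,1)

0,1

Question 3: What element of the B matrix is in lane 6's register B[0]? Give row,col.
4,1

6: gr=1,th=2
[0] (2*2+0+0,1) = (4,1)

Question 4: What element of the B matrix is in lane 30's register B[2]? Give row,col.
lane 30=>30/4=7, 30 mod 4=2
i=2  r:2·2+0+8=>12  c:7

12,7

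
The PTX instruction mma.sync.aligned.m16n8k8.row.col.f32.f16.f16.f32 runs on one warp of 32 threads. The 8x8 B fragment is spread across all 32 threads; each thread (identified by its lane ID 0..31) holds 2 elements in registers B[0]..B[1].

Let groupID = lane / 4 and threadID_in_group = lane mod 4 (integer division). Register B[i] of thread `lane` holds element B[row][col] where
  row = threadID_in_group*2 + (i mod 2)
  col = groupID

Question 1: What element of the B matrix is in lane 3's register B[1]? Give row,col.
7,0

L=3=>grp=3>>2=0, tig=3&3=3
[1]=>row 3·2+1=7  col grp=0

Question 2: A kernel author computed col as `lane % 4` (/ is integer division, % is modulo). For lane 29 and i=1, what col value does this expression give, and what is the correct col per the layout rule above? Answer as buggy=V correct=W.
buggy=1 correct=7

`lane % 4`[29,1]→1
lane 29→29/4=7, 29 mod 4=1
i=1  r:2·1+1→3  c:7
col: 1 vs 7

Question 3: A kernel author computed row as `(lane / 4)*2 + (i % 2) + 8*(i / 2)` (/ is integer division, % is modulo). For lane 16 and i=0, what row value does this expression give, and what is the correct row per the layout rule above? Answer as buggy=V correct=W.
buggy=8 correct=0

`(lane / 4)*2 + (i % 2) + 8*(i / 2)`[16,0]=>8
L=16=>grp=16>>2=4, tig=16&3=0
[0]=>row 0·2+0=0  col grp=4
row: 8 vs 0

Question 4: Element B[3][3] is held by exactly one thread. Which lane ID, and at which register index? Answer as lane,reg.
c:3=>grp=3  r:3=>tig=1,lo=1
L=3*4+1=13  i=1=1

13,1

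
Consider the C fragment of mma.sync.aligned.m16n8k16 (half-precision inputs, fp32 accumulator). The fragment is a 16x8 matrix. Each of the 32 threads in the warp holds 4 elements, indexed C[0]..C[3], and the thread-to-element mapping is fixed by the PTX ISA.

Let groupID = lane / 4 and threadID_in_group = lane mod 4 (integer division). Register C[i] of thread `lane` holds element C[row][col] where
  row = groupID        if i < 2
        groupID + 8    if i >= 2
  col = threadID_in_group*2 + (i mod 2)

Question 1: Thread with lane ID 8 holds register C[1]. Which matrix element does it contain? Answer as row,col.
2,1

L=8->g=8>>2=2, t=8&3=0
[1]->row 2+0=2  col 0·2+1=1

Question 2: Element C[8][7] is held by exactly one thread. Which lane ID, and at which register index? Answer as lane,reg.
3,3

r: 8->gid=0,r8=1  c: 7->tid=3,i&1=1
L=0*4+3=3  i=1*2+1=3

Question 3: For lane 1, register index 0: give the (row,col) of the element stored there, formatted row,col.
lane 1⇒1/4=0, 1 mod 4=1
i=0  r:0+0⇒0  c:2·1+0⇒2

0,2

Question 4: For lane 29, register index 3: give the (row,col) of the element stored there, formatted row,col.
29: grp=7,tig=1
[3] (7+8,1*2+1) = (15,3)

15,3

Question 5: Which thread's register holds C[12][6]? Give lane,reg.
r=12→G=4,rhi=1  c=6→T=3,p=0
L=4*4+3=19  i=1*2+0=2

19,2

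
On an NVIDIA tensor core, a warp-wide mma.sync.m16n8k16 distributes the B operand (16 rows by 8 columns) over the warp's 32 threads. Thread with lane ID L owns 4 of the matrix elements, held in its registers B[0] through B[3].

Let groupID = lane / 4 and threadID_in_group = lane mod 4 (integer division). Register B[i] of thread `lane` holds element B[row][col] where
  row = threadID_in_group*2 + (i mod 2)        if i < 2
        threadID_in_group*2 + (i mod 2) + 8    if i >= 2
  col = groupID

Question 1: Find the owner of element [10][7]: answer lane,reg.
c: 7->gid=7  r: 10->r8=1,tid=1,i&1=0
L=7*4+1=29  i=1*2+0=2

29,2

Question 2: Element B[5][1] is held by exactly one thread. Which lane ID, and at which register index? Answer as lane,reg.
6,1

c: 1->gid=1  r: 5->r8=0,tid=2,i&1=1
L=1*4+2=6  i=0*2+1=1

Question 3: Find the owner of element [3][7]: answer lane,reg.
c:7=>grp=7  r:3=>rB=0,tig=1,lo=1
L=7*4+1=29  i=0*2+1=1

29,1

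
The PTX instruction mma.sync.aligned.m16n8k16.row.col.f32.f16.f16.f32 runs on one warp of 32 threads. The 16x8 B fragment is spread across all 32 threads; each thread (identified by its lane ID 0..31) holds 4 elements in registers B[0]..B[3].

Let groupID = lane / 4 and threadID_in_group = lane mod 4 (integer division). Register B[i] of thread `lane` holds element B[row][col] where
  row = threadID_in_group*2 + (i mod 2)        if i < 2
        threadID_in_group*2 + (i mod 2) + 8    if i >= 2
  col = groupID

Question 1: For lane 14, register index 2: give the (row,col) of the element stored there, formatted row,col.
12,3

14: g=3,t=2
[2] (2*2+0+8,3) = (12,3)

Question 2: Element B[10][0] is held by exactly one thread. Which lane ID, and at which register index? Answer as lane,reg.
c:0=>grp=0  r:10=>rB=1,tig=1,lo=0
L=0*4+1=1  i=1*2+0=2

1,2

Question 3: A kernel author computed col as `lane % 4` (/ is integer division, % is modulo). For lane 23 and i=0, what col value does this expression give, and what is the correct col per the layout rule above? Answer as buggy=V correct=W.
buggy=3 correct=5

`lane % 4`[23,0]->3
L=23->g=23>>2=5, t=23&3=3
[0]->row 3·2+0+0=6  col g=5
col: 3 vs 5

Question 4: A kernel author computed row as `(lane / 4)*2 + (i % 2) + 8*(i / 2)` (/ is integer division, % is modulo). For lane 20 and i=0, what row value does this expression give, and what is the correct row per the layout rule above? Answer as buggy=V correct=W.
`(lane / 4)*2 + (i % 2) + 8*(i / 2)`[20,0]=>10
lane 20: grp=5 (20/4), tig=0 (20%4)
i=0: r=0*2+0+0=0, c=grp=5
row: 10 vs 0

buggy=10 correct=0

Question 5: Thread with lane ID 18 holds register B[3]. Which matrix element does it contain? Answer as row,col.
13,4

lane 18: gid=4 (18/4), tid=2 (18%4)
i=3: r=2*2+1+8=13, c=gid=4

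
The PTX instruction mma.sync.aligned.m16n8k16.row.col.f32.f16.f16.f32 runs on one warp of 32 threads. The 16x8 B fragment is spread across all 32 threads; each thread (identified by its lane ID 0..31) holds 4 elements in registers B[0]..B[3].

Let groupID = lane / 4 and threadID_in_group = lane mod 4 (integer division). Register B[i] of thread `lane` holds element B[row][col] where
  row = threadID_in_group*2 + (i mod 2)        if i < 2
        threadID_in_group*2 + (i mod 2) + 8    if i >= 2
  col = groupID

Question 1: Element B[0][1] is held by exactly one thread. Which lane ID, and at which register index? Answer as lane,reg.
c: 1->gid=1  r: 0->r8=0,tid=0,i&1=0
L=1*4+0=4  i=0*2+0=0

4,0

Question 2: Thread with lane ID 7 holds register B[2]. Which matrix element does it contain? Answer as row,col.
L=7→G=7>>2=1, T=7&3=3
[2]→row 3·2+0+8=14  col G=1

14,1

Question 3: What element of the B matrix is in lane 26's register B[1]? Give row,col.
lane 26=>26/4=6, 26 mod 4=2
i=1  r:2·2+1+0=>5  c:6

5,6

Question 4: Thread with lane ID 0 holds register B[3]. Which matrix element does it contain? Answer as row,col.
9,0

lane 0->0/4=0, 0 mod 4=0
i=3  r:2·0+1+8->9  c:0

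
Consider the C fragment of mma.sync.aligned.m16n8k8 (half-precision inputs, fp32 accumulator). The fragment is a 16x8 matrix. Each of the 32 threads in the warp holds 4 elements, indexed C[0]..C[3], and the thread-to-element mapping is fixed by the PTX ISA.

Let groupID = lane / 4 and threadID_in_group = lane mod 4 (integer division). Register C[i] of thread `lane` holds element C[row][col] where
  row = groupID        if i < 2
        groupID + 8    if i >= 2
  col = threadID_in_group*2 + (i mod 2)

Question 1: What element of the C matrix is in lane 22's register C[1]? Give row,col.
lane 22→22/4=5, 22 mod 4=2
i=1  r:5+0→5  c:2·2+1→5

5,5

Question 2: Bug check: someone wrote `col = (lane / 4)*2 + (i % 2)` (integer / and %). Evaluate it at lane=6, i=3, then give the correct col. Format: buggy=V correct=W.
buggy=3 correct=5

`(lane / 4)*2 + (i % 2)`[6,3]->3
L=6->gid=6>>2=1, tid=6&3=2
[3]->row 1+8=9  col 2·2+1=5
col: 3 vs 5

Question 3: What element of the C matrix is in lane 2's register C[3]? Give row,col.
2: gr=0,th=2
[3] (0+8,2*2+1) = (8,5)

8,5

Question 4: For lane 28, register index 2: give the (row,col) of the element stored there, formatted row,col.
28: g=7,t=0
[2] (7+8,0*2+0) = (15,0)

15,0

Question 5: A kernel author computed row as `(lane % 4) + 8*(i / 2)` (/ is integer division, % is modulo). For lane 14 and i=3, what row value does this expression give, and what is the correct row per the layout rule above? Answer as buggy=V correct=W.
buggy=10 correct=11

`(lane % 4) + 8*(i / 2)`[14,3]⇒10
lane 14: gr=3 (14/4), th=2 (14%4)
i=3: r=3+8=11, c=2*2+1=5
row: 10 vs 11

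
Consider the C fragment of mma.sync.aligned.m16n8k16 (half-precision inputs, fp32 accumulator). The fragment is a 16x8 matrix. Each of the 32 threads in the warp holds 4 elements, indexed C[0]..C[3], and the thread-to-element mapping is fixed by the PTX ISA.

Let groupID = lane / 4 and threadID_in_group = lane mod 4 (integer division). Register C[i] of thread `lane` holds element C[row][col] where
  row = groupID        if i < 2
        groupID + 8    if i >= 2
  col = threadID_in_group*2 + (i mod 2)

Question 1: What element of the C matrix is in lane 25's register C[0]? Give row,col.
6,2

L=25->gid=25>>2=6, tid=25&3=1
[0]->row 6+0=6  col 1·2+0=2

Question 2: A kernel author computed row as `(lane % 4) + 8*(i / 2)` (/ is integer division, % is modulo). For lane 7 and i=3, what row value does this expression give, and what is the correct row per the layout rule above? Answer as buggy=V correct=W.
`(lane % 4) + 8*(i / 2)`[7,3]→11
lane 7→7/4=1, 7 mod 4=3
i=3  r:1+8→9  c:2·3+1→7
row: 11 vs 9

buggy=11 correct=9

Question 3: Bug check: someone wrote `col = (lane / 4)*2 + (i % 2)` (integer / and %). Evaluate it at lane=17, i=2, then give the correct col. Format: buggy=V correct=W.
buggy=8 correct=2

`(lane / 4)*2 + (i % 2)`[17,2]->8
L=17->g=17>>2=4, t=17&3=1
[2]->row 4+8=12  col 1·2+0=2
col: 8 vs 2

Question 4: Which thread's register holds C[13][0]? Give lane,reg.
20,2

r=13→G=5,rhi=1  c=0→T=0,p=0
L=5*4+0=20  i=1*2+0=2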